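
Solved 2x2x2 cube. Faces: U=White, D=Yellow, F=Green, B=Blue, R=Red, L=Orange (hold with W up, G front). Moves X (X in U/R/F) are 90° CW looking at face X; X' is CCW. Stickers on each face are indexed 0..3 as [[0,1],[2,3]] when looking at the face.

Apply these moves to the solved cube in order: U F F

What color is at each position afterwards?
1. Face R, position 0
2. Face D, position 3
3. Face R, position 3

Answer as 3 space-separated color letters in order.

After move 1 (U): U=WWWW F=RRGG R=BBRR B=OOBB L=GGOO
After move 2 (F): F=GRGR U=WWOG R=WBWR D=RBYY L=GYOY
After move 3 (F): F=GGRR U=WWYY R=OBGR D=WWYY L=GROB
Query 1: R[0] = O
Query 2: D[3] = Y
Query 3: R[3] = R

Answer: O Y R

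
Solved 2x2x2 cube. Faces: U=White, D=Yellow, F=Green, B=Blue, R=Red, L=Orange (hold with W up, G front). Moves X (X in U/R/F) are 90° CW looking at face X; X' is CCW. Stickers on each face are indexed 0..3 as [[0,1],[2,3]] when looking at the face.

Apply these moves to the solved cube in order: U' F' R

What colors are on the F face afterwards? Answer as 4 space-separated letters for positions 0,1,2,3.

After move 1 (U'): U=WWWW F=OOGG R=GGRR B=RRBB L=BBOO
After move 2 (F'): F=OGOG U=WWGR R=YGYR D=BOYY L=BWOW
After move 3 (R): R=YYRG U=WGGG F=OOOY D=BBYR B=RRWB
Query: F face = OOOY

Answer: O O O Y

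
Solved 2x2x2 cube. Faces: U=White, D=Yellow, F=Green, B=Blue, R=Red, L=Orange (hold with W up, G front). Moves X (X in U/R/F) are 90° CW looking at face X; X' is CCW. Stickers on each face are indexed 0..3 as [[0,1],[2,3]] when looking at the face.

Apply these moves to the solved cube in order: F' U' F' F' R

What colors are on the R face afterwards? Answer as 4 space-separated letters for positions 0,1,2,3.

After move 1 (F'): F=GGGG U=WWRR R=YRYR D=OOYY L=OWOW
After move 2 (U'): U=WRWR F=OWGG R=GGYR B=YRBB L=BBOW
After move 3 (F'): F=WGOG U=WRGY R=OGOR D=BWYY L=BROW
After move 4 (F'): F=GGWO U=WROO R=WGBR D=RWYY L=BYOG
After move 5 (R): R=BWRG U=WGOO F=GWWY D=RBYY B=ORRB
Query: R face = BWRG

Answer: B W R G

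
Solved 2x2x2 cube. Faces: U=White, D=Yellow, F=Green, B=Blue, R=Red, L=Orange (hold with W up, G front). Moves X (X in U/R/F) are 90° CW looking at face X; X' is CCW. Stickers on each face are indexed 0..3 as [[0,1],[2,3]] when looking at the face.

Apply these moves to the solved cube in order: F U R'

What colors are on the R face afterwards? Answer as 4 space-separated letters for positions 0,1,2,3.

After move 1 (F): F=GGGG U=WWOO R=WRWR D=RRYY L=OYOY
After move 2 (U): U=OWOW F=WRGG R=BBWR B=OYBB L=GGOY
After move 3 (R'): R=BRBW U=OBOO F=WWGW D=RRYG B=YYRB
Query: R face = BRBW

Answer: B R B W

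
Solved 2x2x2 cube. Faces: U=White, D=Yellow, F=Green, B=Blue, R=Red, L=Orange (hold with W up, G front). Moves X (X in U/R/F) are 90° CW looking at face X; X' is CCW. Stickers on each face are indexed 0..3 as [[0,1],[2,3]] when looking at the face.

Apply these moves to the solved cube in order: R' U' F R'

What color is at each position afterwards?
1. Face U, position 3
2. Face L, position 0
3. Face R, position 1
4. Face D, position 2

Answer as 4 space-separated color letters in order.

After move 1 (R'): R=RRRR U=WBWB F=GWGW D=YGYG B=YBYB
After move 2 (U'): U=BBWW F=OOGW R=GWRR B=RRYB L=YBOO
After move 3 (F): F=GOWO U=BBOB R=WWWR D=RGYG L=YYOG
After move 4 (R'): R=WRWW U=BYOR F=GBWB D=ROYO B=GRGB
Query 1: U[3] = R
Query 2: L[0] = Y
Query 3: R[1] = R
Query 4: D[2] = Y

Answer: R Y R Y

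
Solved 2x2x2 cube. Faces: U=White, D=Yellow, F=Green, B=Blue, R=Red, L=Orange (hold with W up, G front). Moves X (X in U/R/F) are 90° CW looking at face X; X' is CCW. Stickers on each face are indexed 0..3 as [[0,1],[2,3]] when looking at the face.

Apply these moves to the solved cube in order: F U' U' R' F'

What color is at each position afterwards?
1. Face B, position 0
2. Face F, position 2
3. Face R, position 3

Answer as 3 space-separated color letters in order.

Answer: Y B W

Derivation:
After move 1 (F): F=GGGG U=WWOO R=WRWR D=RRYY L=OYOY
After move 2 (U'): U=WOWO F=OYGG R=GGWR B=WRBB L=BBOY
After move 3 (U'): U=OOWW F=BBGG R=OYWR B=GGBB L=WROY
After move 4 (R'): R=YROW U=OBWG F=BOGW D=RBYG B=YGRB
After move 5 (F'): F=OWBG U=OBYO R=BRRW D=RYYG L=WGOW
Query 1: B[0] = Y
Query 2: F[2] = B
Query 3: R[3] = W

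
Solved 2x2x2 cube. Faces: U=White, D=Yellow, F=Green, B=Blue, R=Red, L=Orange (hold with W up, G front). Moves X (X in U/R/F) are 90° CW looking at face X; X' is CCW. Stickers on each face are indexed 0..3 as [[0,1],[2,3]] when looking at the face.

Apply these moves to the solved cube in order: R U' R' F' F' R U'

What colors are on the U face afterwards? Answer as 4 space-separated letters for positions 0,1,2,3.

After move 1 (R): R=RRRR U=WGWG F=GYGY D=YBYB B=WBWB
After move 2 (U'): U=GGWW F=OOGY R=GYRR B=RRWB L=WBOO
After move 3 (R'): R=YRGR U=GWWR F=OGGW D=YOYY B=BRBB
After move 4 (F'): F=GWOG U=GWYG R=ORYR D=BOYY L=WROW
After move 5 (F'): F=WGGO U=GWOY R=ORBR D=RWYY L=WGOY
After move 6 (R): R=BORR U=GGOO F=WWGY D=RBYB B=YRWB
After move 7 (U'): U=GOGO F=WGGY R=WWRR B=BOWB L=YROY
Query: U face = GOGO

Answer: G O G O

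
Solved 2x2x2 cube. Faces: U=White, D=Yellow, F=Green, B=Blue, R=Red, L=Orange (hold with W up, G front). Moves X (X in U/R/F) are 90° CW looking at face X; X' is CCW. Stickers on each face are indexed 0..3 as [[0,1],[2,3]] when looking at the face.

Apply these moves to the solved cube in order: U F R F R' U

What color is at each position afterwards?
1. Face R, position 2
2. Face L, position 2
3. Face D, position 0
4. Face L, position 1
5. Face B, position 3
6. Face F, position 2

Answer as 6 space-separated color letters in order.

After move 1 (U): U=WWWW F=RRGG R=BBRR B=OOBB L=GGOO
After move 2 (F): F=GRGR U=WWOG R=WBWR D=RBYY L=GYOY
After move 3 (R): R=WWRB U=WROR F=GBGY D=RBYO B=GOWB
After move 4 (F): F=GGYB U=WRYY R=OWRB D=RWYO L=GROB
After move 5 (R'): R=WBOR U=WWYG F=GRYY D=RGYB B=OOWB
After move 6 (U): U=YWGW F=WBYY R=OOOR B=GRWB L=GROB
Query 1: R[2] = O
Query 2: L[2] = O
Query 3: D[0] = R
Query 4: L[1] = R
Query 5: B[3] = B
Query 6: F[2] = Y

Answer: O O R R B Y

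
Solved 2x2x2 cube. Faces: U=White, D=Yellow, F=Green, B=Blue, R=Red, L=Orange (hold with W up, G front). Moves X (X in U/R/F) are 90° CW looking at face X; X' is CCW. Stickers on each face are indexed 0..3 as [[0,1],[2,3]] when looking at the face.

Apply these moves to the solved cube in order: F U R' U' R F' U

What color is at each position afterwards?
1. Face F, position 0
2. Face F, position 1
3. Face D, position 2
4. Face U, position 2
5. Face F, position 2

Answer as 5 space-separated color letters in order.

After move 1 (F): F=GGGG U=WWOO R=WRWR D=RRYY L=OYOY
After move 2 (U): U=OWOW F=WRGG R=BBWR B=OYBB L=GGOY
After move 3 (R'): R=BRBW U=OBOO F=WWGW D=RRYG B=YYRB
After move 4 (U'): U=BOOO F=GGGW R=WWBW B=BRRB L=YYOY
After move 5 (R): R=BWWW U=BGOW F=GRGG D=RRYB B=OROB
After move 6 (F'): F=RGGG U=BGBW R=RWRW D=YYYB L=YWOO
After move 7 (U): U=BBWG F=RWGG R=ORRW B=YWOB L=RGOO
Query 1: F[0] = R
Query 2: F[1] = W
Query 3: D[2] = Y
Query 4: U[2] = W
Query 5: F[2] = G

Answer: R W Y W G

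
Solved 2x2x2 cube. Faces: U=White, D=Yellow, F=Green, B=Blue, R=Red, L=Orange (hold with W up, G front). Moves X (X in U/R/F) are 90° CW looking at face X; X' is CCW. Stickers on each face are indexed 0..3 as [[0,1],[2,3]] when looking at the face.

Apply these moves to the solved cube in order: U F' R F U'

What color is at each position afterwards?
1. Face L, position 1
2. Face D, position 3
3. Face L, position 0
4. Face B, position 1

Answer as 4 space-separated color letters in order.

Answer: O O R Y

Derivation:
After move 1 (U): U=WWWW F=RRGG R=BBRR B=OOBB L=GGOO
After move 2 (F'): F=RGRG U=WWBR R=YBYR D=GOYY L=GWOW
After move 3 (R): R=YYRB U=WGBG F=RORY D=GBYO B=ROWB
After move 4 (F): F=RRYO U=WGWW R=BYGB D=RYYO L=GGOB
After move 5 (U'): U=GWWW F=GGYO R=RRGB B=BYWB L=ROOB
Query 1: L[1] = O
Query 2: D[3] = O
Query 3: L[0] = R
Query 4: B[1] = Y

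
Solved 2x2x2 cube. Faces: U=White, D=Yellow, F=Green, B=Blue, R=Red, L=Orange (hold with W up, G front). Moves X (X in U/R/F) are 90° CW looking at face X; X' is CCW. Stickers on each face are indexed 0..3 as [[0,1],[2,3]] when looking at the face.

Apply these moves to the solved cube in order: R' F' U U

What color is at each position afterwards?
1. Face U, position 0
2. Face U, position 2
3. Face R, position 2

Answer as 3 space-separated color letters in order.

Answer: R B Y

Derivation:
After move 1 (R'): R=RRRR U=WBWB F=GWGW D=YGYG B=YBYB
After move 2 (F'): F=WWGG U=WBRR R=GRYR D=OOYG L=OBOW
After move 3 (U): U=RWRB F=GRGG R=YBYR B=OBYB L=WWOW
After move 4 (U): U=RRBW F=YBGG R=OBYR B=WWYB L=GROW
Query 1: U[0] = R
Query 2: U[2] = B
Query 3: R[2] = Y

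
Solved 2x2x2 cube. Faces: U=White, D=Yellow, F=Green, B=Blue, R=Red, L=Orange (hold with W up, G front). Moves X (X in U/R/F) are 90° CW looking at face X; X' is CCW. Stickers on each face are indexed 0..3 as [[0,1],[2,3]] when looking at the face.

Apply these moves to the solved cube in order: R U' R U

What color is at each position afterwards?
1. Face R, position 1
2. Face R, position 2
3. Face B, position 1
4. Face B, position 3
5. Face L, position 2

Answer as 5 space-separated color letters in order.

Answer: R R B B O

Derivation:
After move 1 (R): R=RRRR U=WGWG F=GYGY D=YBYB B=WBWB
After move 2 (U'): U=GGWW F=OOGY R=GYRR B=RRWB L=WBOO
After move 3 (R): R=RGRY U=GOWY F=OBGB D=YWYR B=WRGB
After move 4 (U): U=WGYO F=RGGB R=WRRY B=WBGB L=OBOO
Query 1: R[1] = R
Query 2: R[2] = R
Query 3: B[1] = B
Query 4: B[3] = B
Query 5: L[2] = O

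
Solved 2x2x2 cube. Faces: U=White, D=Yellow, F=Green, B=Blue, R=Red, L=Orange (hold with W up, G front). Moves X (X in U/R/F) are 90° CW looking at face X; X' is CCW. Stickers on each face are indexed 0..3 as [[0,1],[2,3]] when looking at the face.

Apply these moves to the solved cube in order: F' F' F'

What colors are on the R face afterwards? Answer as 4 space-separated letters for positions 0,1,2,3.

After move 1 (F'): F=GGGG U=WWRR R=YRYR D=OOYY L=OWOW
After move 2 (F'): F=GGGG U=WWYY R=OROR D=WWYY L=OROR
After move 3 (F'): F=GGGG U=WWOO R=WRWR D=RRYY L=OYOY
Query: R face = WRWR

Answer: W R W R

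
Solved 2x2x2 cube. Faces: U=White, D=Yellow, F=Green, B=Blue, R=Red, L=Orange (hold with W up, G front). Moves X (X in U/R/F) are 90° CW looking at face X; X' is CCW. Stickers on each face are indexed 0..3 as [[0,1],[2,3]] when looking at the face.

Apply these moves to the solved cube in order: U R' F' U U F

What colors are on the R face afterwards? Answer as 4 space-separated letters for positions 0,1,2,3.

Answer: B O W R

Derivation:
After move 1 (U): U=WWWW F=RRGG R=BBRR B=OOBB L=GGOO
After move 2 (R'): R=BRBR U=WBWO F=RWGW D=YRYG B=YOYB
After move 3 (F'): F=WWRG U=WBBB R=RRYR D=GOYG L=GOOW
After move 4 (U): U=BWBB F=RRRG R=YOYR B=GOYB L=WWOW
After move 5 (U): U=BBBW F=YORG R=GOYR B=WWYB L=RROW
After move 6 (F): F=RYGO U=BBWR R=BOWR D=YGYG L=RGOO
Query: R face = BOWR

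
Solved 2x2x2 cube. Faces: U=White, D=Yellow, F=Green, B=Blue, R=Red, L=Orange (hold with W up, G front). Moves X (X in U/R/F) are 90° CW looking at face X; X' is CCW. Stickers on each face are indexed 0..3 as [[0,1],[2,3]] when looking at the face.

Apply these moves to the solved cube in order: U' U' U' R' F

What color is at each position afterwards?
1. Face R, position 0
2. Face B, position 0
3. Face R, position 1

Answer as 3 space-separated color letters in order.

Answer: W Y R

Derivation:
After move 1 (U'): U=WWWW F=OOGG R=GGRR B=RRBB L=BBOO
After move 2 (U'): U=WWWW F=BBGG R=OORR B=GGBB L=RROO
After move 3 (U'): U=WWWW F=RRGG R=BBRR B=OOBB L=GGOO
After move 4 (R'): R=BRBR U=WBWO F=RWGW D=YRYG B=YOYB
After move 5 (F): F=GRWW U=WBOG R=WROR D=BBYG L=GYOR
Query 1: R[0] = W
Query 2: B[0] = Y
Query 3: R[1] = R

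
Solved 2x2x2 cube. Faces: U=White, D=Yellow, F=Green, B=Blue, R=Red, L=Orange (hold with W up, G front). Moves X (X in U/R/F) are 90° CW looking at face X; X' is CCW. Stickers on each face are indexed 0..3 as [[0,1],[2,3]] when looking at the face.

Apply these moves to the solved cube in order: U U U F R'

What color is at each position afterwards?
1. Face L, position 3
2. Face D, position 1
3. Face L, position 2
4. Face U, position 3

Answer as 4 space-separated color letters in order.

After move 1 (U): U=WWWW F=RRGG R=BBRR B=OOBB L=GGOO
After move 2 (U): U=WWWW F=BBGG R=OORR B=GGBB L=RROO
After move 3 (U): U=WWWW F=OOGG R=GGRR B=RRBB L=BBOO
After move 4 (F): F=GOGO U=WWOB R=WGWR D=RGYY L=BYOY
After move 5 (R'): R=GRWW U=WBOR F=GWGB D=ROYO B=YRGB
Query 1: L[3] = Y
Query 2: D[1] = O
Query 3: L[2] = O
Query 4: U[3] = R

Answer: Y O O R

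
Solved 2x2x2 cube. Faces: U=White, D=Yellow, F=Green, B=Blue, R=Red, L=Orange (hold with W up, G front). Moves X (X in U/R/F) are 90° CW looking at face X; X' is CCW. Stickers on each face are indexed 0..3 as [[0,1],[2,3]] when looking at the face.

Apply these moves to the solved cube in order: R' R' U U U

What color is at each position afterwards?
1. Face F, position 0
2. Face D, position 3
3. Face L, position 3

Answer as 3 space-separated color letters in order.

Answer: O W O

Derivation:
After move 1 (R'): R=RRRR U=WBWB F=GWGW D=YGYG B=YBYB
After move 2 (R'): R=RRRR U=WYWY F=GBGB D=YWYW B=GBGB
After move 3 (U): U=WWYY F=RRGB R=GBRR B=OOGB L=GBOO
After move 4 (U): U=YWYW F=GBGB R=OORR B=GBGB L=RROO
After move 5 (U): U=YYWW F=OOGB R=GBRR B=RRGB L=GBOO
Query 1: F[0] = O
Query 2: D[3] = W
Query 3: L[3] = O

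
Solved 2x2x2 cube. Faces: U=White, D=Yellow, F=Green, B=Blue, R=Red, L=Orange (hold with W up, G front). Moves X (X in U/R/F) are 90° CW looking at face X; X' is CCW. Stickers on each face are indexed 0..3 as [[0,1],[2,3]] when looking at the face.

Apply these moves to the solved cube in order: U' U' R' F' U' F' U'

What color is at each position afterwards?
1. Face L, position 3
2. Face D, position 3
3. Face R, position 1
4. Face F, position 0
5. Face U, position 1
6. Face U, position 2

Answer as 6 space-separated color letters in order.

Answer: W G G Y Y B

Derivation:
After move 1 (U'): U=WWWW F=OOGG R=GGRR B=RRBB L=BBOO
After move 2 (U'): U=WWWW F=BBGG R=OORR B=GGBB L=RROO
After move 3 (R'): R=OROR U=WBWG F=BWGW D=YBYG B=YGYB
After move 4 (F'): F=WWBG U=WBOO R=BRYR D=ROYG L=RGOW
After move 5 (U'): U=BOWO F=RGBG R=WWYR B=BRYB L=YGOW
After move 6 (F'): F=GGRB U=BOWY R=OWRR D=GWYG L=YOOW
After move 7 (U'): U=OYBW F=YORB R=GGRR B=OWYB L=BROW
Query 1: L[3] = W
Query 2: D[3] = G
Query 3: R[1] = G
Query 4: F[0] = Y
Query 5: U[1] = Y
Query 6: U[2] = B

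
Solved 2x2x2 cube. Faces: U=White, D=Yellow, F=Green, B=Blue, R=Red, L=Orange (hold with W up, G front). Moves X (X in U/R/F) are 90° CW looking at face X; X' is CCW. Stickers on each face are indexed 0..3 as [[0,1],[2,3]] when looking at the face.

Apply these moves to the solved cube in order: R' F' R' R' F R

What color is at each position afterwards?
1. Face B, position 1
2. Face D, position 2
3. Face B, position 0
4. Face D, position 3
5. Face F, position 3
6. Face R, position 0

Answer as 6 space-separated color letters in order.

Answer: B Y B G R G

Derivation:
After move 1 (R'): R=RRRR U=WBWB F=GWGW D=YGYG B=YBYB
After move 2 (F'): F=WWGG U=WBRR R=GRYR D=OOYG L=OBOW
After move 3 (R'): R=RRGY U=WYRY F=WBGR D=OWYG B=GBOB
After move 4 (R'): R=RYRG U=WORG F=WYGY D=OBYR B=GBWB
After move 5 (F): F=GWYY U=WOWB R=RYGG D=RRYR L=OOOB
After move 6 (R): R=GRGY U=WWWY F=GRYR D=RWYG B=BBOB
Query 1: B[1] = B
Query 2: D[2] = Y
Query 3: B[0] = B
Query 4: D[3] = G
Query 5: F[3] = R
Query 6: R[0] = G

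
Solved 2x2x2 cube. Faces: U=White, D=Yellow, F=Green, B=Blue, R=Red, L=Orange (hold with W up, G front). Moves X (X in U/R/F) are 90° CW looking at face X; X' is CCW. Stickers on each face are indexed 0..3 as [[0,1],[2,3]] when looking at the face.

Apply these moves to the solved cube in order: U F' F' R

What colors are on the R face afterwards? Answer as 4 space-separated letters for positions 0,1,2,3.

Answer: G O R B

Derivation:
After move 1 (U): U=WWWW F=RRGG R=BBRR B=OOBB L=GGOO
After move 2 (F'): F=RGRG U=WWBR R=YBYR D=GOYY L=GWOW
After move 3 (F'): F=GGRR U=WWYY R=OBGR D=WWYY L=GROB
After move 4 (R): R=GORB U=WGYR F=GWRY D=WBYO B=YOWB
Query: R face = GORB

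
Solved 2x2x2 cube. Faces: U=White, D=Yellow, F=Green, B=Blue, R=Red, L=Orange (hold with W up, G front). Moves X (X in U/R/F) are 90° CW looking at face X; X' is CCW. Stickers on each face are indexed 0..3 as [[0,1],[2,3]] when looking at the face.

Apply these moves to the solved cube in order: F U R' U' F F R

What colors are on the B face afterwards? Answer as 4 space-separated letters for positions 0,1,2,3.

After move 1 (F): F=GGGG U=WWOO R=WRWR D=RRYY L=OYOY
After move 2 (U): U=OWOW F=WRGG R=BBWR B=OYBB L=GGOY
After move 3 (R'): R=BRBW U=OBOO F=WWGW D=RRYG B=YYRB
After move 4 (U'): U=BOOO F=GGGW R=WWBW B=BRRB L=YYOY
After move 5 (F): F=GGWG U=BOYY R=OWOW D=BWYG L=YROR
After move 6 (F): F=WGGG U=BORR R=YWYW D=OOYG L=YBOW
After move 7 (R): R=YYWW U=BGRG F=WOGG D=ORYB B=RROB
Query: B face = RROB

Answer: R R O B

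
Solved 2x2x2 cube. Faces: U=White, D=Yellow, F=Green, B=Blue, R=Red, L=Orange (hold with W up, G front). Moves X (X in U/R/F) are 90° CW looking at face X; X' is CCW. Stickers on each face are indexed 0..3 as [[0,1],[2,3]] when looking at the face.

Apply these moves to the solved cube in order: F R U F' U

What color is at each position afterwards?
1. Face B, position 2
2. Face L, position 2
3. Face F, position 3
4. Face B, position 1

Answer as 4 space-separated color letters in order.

Answer: W O G G

Derivation:
After move 1 (F): F=GGGG U=WWOO R=WRWR D=RRYY L=OYOY
After move 2 (R): R=WWRR U=WGOG F=GRGY D=RBYB B=OBWB
After move 3 (U): U=OWGG F=WWGY R=OBRR B=OYWB L=GROY
After move 4 (F'): F=WYWG U=OWOR R=BBRR D=RYYB L=GGOG
After move 5 (U): U=OORW F=BBWG R=OYRR B=GGWB L=WYOG
Query 1: B[2] = W
Query 2: L[2] = O
Query 3: F[3] = G
Query 4: B[1] = G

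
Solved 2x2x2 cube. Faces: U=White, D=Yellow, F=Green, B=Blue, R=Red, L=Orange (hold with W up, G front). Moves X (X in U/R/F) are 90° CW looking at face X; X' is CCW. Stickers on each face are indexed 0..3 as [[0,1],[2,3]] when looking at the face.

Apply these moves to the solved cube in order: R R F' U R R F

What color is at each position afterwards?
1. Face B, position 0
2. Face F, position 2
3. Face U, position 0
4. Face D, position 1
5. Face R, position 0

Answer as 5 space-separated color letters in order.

Answer: G O R R R

Derivation:
After move 1 (R): R=RRRR U=WGWG F=GYGY D=YBYB B=WBWB
After move 2 (R): R=RRRR U=WYWY F=GBGB D=YWYW B=GBGB
After move 3 (F'): F=BBGG U=WYRR R=WRYR D=OOYW L=OYOW
After move 4 (U): U=RWRY F=WRGG R=GBYR B=OYGB L=BBOW
After move 5 (R): R=YGRB U=RRRG F=WOGW D=OGYO B=YYWB
After move 6 (R): R=RYBG U=RORW F=WGGO D=OWYY B=GYRB
After move 7 (F): F=GWOG U=ROWB R=RYWG D=BRYY L=BOOW
Query 1: B[0] = G
Query 2: F[2] = O
Query 3: U[0] = R
Query 4: D[1] = R
Query 5: R[0] = R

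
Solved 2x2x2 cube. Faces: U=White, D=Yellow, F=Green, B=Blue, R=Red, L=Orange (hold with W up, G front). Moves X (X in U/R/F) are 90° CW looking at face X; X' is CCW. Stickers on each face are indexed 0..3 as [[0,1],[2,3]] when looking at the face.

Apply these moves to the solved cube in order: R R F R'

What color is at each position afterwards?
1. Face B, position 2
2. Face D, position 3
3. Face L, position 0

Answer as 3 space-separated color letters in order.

Answer: R B O

Derivation:
After move 1 (R): R=RRRR U=WGWG F=GYGY D=YBYB B=WBWB
After move 2 (R): R=RRRR U=WYWY F=GBGB D=YWYW B=GBGB
After move 3 (F): F=GGBB U=WYOO R=WRYR D=RRYW L=OYOW
After move 4 (R'): R=RRWY U=WGOG F=GYBO D=RGYB B=WBRB
Query 1: B[2] = R
Query 2: D[3] = B
Query 3: L[0] = O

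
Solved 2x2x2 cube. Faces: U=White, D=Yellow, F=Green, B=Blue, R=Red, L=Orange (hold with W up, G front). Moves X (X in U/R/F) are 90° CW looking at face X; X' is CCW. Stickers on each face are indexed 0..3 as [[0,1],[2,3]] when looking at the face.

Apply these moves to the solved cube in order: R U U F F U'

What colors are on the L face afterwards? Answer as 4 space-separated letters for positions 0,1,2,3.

Answer: G Y O O

Derivation:
After move 1 (R): R=RRRR U=WGWG F=GYGY D=YBYB B=WBWB
After move 2 (U): U=WWGG F=RRGY R=WBRR B=OOWB L=GYOO
After move 3 (U): U=GWGW F=WBGY R=OORR B=GYWB L=RROO
After move 4 (F): F=GWYB U=GWOR R=GOWR D=ROYB L=RYOB
After move 5 (F): F=YGBW U=GWBY R=OORR D=WGYB L=RROO
After move 6 (U'): U=WYGB F=RRBW R=YGRR B=OOWB L=GYOO
Query: L face = GYOO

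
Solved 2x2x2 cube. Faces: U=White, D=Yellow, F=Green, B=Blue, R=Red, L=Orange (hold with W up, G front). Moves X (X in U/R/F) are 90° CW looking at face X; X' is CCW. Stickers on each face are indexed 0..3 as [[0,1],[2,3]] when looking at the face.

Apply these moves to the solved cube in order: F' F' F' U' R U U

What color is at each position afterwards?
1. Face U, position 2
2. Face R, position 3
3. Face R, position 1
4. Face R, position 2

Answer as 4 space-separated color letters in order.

Answer: Y G B R

Derivation:
After move 1 (F'): F=GGGG U=WWRR R=YRYR D=OOYY L=OWOW
After move 2 (F'): F=GGGG U=WWYY R=OROR D=WWYY L=OROR
After move 3 (F'): F=GGGG U=WWOO R=WRWR D=RRYY L=OYOY
After move 4 (U'): U=WOWO F=OYGG R=GGWR B=WRBB L=BBOY
After move 5 (R): R=WGRG U=WYWG F=ORGY D=RBYW B=OROB
After move 6 (U): U=WWGY F=WGGY R=ORRG B=BBOB L=OROY
After move 7 (U): U=GWYW F=ORGY R=BBRG B=OROB L=WGOY
Query 1: U[2] = Y
Query 2: R[3] = G
Query 3: R[1] = B
Query 4: R[2] = R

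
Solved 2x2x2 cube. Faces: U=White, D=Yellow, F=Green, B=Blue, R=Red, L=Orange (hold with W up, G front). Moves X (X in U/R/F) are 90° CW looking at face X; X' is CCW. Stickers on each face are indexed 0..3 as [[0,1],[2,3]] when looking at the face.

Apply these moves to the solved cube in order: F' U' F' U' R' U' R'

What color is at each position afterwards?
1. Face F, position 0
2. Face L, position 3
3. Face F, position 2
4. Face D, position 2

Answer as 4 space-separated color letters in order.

Answer: Y W O Y

Derivation:
After move 1 (F'): F=GGGG U=WWRR R=YRYR D=OOYY L=OWOW
After move 2 (U'): U=WRWR F=OWGG R=GGYR B=YRBB L=BBOW
After move 3 (F'): F=WGOG U=WRGY R=OGOR D=BWYY L=BROW
After move 4 (U'): U=RYWG F=BROG R=WGOR B=OGBB L=YROW
After move 5 (R'): R=GRWO U=RBWO F=BYOG D=BRYG B=YGWB
After move 6 (U'): U=BORW F=YROG R=BYWO B=GRWB L=YGOW
After move 7 (R'): R=YOBW U=BWRG F=YOOW D=BRYG B=GRRB
Query 1: F[0] = Y
Query 2: L[3] = W
Query 3: F[2] = O
Query 4: D[2] = Y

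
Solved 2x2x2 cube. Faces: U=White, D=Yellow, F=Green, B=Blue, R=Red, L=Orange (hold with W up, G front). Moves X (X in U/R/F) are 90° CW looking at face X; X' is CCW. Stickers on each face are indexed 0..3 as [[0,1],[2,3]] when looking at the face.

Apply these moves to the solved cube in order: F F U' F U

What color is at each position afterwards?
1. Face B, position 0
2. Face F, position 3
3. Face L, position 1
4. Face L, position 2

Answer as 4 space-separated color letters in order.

Answer: B R O O

Derivation:
After move 1 (F): F=GGGG U=WWOO R=WRWR D=RRYY L=OYOY
After move 2 (F): F=GGGG U=WWYY R=OROR D=WWYY L=OROR
After move 3 (U'): U=WYWY F=ORGG R=GGOR B=ORBB L=BBOR
After move 4 (F): F=GOGR U=WYRB R=WGYR D=OGYY L=BWOW
After move 5 (U): U=RWBY F=WGGR R=ORYR B=BWBB L=GOOW
Query 1: B[0] = B
Query 2: F[3] = R
Query 3: L[1] = O
Query 4: L[2] = O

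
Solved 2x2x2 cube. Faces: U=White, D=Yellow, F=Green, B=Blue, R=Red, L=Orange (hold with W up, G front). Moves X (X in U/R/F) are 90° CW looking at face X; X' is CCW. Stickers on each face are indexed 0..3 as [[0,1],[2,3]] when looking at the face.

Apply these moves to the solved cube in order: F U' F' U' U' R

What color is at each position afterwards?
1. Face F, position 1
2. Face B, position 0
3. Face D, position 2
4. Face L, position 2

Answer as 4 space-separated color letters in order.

After move 1 (F): F=GGGG U=WWOO R=WRWR D=RRYY L=OYOY
After move 2 (U'): U=WOWO F=OYGG R=GGWR B=WRBB L=BBOY
After move 3 (F'): F=YGOG U=WOGW R=RGRR D=BYYY L=BOOW
After move 4 (U'): U=OWWG F=BOOG R=YGRR B=RGBB L=WROW
After move 5 (U'): U=WGOW F=WROG R=BORR B=YGBB L=RGOW
After move 6 (R): R=RBRO U=WROG F=WYOY D=BBYY B=WGGB
Query 1: F[1] = Y
Query 2: B[0] = W
Query 3: D[2] = Y
Query 4: L[2] = O

Answer: Y W Y O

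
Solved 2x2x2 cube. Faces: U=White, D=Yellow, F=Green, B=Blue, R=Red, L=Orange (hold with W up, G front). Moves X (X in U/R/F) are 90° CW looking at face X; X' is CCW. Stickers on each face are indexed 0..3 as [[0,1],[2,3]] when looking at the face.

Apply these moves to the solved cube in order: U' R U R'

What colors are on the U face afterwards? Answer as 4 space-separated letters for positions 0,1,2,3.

After move 1 (U'): U=WWWW F=OOGG R=GGRR B=RRBB L=BBOO
After move 2 (R): R=RGRG U=WOWG F=OYGY D=YBYR B=WRWB
After move 3 (U): U=WWGO F=RGGY R=WRRG B=BBWB L=OYOO
After move 4 (R'): R=RGWR U=WWGB F=RWGO D=YGYY B=RBBB
Query: U face = WWGB

Answer: W W G B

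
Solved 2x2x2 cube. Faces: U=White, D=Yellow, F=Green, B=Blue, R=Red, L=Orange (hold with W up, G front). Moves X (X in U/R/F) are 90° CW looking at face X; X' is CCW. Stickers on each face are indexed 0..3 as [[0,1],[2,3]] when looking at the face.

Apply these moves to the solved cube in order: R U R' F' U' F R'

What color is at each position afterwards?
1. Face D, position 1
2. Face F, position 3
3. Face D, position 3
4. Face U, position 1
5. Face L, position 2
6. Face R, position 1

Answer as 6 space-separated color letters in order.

After move 1 (R): R=RRRR U=WGWG F=GYGY D=YBYB B=WBWB
After move 2 (U): U=WWGG F=RRGY R=WBRR B=OOWB L=GYOO
After move 3 (R'): R=BRWR U=WWGO F=RWGG D=YRYY B=BOBB
After move 4 (F'): F=WGRG U=WWBW R=RRYR D=YOYY L=GOOG
After move 5 (U'): U=WWWB F=GORG R=WGYR B=RRBB L=BOOG
After move 6 (F): F=RGGO U=WWGO R=WGBR D=YWYY L=BYOO
After move 7 (R'): R=GRWB U=WBGR F=RWGO D=YGYO B=YRWB
Query 1: D[1] = G
Query 2: F[3] = O
Query 3: D[3] = O
Query 4: U[1] = B
Query 5: L[2] = O
Query 6: R[1] = R

Answer: G O O B O R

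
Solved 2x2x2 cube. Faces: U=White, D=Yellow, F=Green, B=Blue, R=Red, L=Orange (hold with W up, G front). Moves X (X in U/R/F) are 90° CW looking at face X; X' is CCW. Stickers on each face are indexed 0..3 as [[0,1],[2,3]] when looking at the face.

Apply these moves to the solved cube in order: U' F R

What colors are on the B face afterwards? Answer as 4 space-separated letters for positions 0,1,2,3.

Answer: B R W B

Derivation:
After move 1 (U'): U=WWWW F=OOGG R=GGRR B=RRBB L=BBOO
After move 2 (F): F=GOGO U=WWOB R=WGWR D=RGYY L=BYOY
After move 3 (R): R=WWRG U=WOOO F=GGGY D=RBYR B=BRWB
Query: B face = BRWB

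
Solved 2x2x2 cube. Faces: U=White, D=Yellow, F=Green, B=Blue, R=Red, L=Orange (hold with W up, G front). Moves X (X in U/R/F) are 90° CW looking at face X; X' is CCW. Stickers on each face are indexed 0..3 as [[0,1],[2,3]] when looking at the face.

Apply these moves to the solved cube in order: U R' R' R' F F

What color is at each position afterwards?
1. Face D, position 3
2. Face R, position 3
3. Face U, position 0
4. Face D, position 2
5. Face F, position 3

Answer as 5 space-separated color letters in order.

After move 1 (U): U=WWWW F=RRGG R=BBRR B=OOBB L=GGOO
After move 2 (R'): R=BRBR U=WBWO F=RWGW D=YRYG B=YOYB
After move 3 (R'): R=RRBB U=WYWY F=RBGO D=YWYW B=GORB
After move 4 (R'): R=RBRB U=WRWG F=RYGY D=YBYO B=WOWB
After move 5 (F): F=GRYY U=WROG R=WBGB D=RRYO L=GYOB
After move 6 (F): F=YGYR U=WRBY R=OBGB D=GWYO L=GROR
Query 1: D[3] = O
Query 2: R[3] = B
Query 3: U[0] = W
Query 4: D[2] = Y
Query 5: F[3] = R

Answer: O B W Y R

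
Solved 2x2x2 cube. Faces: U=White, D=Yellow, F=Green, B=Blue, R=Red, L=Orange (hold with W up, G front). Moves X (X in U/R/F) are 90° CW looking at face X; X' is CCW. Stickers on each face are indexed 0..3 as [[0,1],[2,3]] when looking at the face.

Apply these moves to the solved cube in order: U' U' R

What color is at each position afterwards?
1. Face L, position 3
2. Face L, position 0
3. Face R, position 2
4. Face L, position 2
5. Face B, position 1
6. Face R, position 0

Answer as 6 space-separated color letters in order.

Answer: O R R O G R

Derivation:
After move 1 (U'): U=WWWW F=OOGG R=GGRR B=RRBB L=BBOO
After move 2 (U'): U=WWWW F=BBGG R=OORR B=GGBB L=RROO
After move 3 (R): R=RORO U=WBWG F=BYGY D=YBYG B=WGWB
Query 1: L[3] = O
Query 2: L[0] = R
Query 3: R[2] = R
Query 4: L[2] = O
Query 5: B[1] = G
Query 6: R[0] = R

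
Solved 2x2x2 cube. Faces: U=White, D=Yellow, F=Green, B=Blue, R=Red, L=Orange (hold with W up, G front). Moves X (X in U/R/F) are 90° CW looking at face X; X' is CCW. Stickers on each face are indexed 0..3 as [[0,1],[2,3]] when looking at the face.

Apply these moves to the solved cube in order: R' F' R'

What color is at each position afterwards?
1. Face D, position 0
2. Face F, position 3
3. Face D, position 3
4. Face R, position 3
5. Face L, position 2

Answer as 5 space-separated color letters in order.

Answer: O R G Y O

Derivation:
After move 1 (R'): R=RRRR U=WBWB F=GWGW D=YGYG B=YBYB
After move 2 (F'): F=WWGG U=WBRR R=GRYR D=OOYG L=OBOW
After move 3 (R'): R=RRGY U=WYRY F=WBGR D=OWYG B=GBOB
Query 1: D[0] = O
Query 2: F[3] = R
Query 3: D[3] = G
Query 4: R[3] = Y
Query 5: L[2] = O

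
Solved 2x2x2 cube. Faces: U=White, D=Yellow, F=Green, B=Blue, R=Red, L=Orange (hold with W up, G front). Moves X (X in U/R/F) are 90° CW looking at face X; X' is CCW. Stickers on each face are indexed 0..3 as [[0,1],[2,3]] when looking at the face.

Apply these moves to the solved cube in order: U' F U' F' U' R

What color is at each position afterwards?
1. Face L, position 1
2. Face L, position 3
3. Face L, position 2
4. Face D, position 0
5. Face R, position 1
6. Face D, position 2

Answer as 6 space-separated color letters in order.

After move 1 (U'): U=WWWW F=OOGG R=GGRR B=RRBB L=BBOO
After move 2 (F): F=GOGO U=WWOB R=WGWR D=RGYY L=BYOY
After move 3 (U'): U=WBWO F=BYGO R=GOWR B=WGBB L=RROY
After move 4 (F'): F=YOBG U=WBGW R=GORR D=RYYY L=ROOW
After move 5 (U'): U=BWWG F=ROBG R=YORR B=GOBB L=WGOW
After move 6 (R): R=RYRO U=BOWG F=RYBY D=RBYG B=GOWB
Query 1: L[1] = G
Query 2: L[3] = W
Query 3: L[2] = O
Query 4: D[0] = R
Query 5: R[1] = Y
Query 6: D[2] = Y

Answer: G W O R Y Y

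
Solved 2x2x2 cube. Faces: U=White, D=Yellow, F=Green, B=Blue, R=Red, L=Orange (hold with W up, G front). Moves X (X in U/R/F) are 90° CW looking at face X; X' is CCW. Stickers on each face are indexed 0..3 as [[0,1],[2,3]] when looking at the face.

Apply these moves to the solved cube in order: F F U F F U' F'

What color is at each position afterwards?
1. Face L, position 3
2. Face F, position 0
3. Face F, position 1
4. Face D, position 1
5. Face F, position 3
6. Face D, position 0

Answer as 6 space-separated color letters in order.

Answer: Y O O B R R

Derivation:
After move 1 (F): F=GGGG U=WWOO R=WRWR D=RRYY L=OYOY
After move 2 (F): F=GGGG U=WWYY R=OROR D=WWYY L=OROR
After move 3 (U): U=YWYW F=ORGG R=BBOR B=ORBB L=GGOR
After move 4 (F): F=GOGR U=YWRG R=YBWR D=OBYY L=GWOW
After move 5 (F): F=GGRO U=YWWW R=RBGR D=WYYY L=GOOB
After move 6 (U'): U=WWYW F=GORO R=GGGR B=RBBB L=OROB
After move 7 (F'): F=OOGR U=WWGG R=YGWR D=RBYY L=OWOY
Query 1: L[3] = Y
Query 2: F[0] = O
Query 3: F[1] = O
Query 4: D[1] = B
Query 5: F[3] = R
Query 6: D[0] = R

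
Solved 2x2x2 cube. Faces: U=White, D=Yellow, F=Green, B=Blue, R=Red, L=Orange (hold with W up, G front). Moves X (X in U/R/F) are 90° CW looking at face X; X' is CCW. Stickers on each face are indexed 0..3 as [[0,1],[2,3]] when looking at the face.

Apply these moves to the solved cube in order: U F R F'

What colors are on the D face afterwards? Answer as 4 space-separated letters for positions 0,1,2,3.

Answer: Y Y Y O

Derivation:
After move 1 (U): U=WWWW F=RRGG R=BBRR B=OOBB L=GGOO
After move 2 (F): F=GRGR U=WWOG R=WBWR D=RBYY L=GYOY
After move 3 (R): R=WWRB U=WROR F=GBGY D=RBYO B=GOWB
After move 4 (F'): F=BYGG U=WRWR R=BWRB D=YYYO L=GROO
Query: D face = YYYO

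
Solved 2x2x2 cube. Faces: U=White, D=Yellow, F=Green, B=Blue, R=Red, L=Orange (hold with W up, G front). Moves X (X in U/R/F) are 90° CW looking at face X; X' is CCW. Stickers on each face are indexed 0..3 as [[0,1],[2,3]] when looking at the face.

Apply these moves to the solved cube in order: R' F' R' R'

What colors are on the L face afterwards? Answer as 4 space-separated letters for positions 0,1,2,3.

After move 1 (R'): R=RRRR U=WBWB F=GWGW D=YGYG B=YBYB
After move 2 (F'): F=WWGG U=WBRR R=GRYR D=OOYG L=OBOW
After move 3 (R'): R=RRGY U=WYRY F=WBGR D=OWYG B=GBOB
After move 4 (R'): R=RYRG U=WORG F=WYGY D=OBYR B=GBWB
Query: L face = OBOW

Answer: O B O W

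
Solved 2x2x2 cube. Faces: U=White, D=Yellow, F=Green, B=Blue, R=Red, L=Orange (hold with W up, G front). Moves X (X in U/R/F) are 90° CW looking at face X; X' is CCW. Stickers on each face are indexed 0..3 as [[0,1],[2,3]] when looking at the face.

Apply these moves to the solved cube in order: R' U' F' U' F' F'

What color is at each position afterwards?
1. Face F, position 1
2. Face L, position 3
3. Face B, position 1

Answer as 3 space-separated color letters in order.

After move 1 (R'): R=RRRR U=WBWB F=GWGW D=YGYG B=YBYB
After move 2 (U'): U=BBWW F=OOGW R=GWRR B=RRYB L=YBOO
After move 3 (F'): F=OWOG U=BBGR R=GWYR D=BOYG L=YWOW
After move 4 (U'): U=BRBG F=YWOG R=OWYR B=GWYB L=RROW
After move 5 (F'): F=WGYO U=BROY R=OWBR D=RWYG L=RGOB
After move 6 (F'): F=GOWY U=BROB R=WWRR D=GBYG L=RYOO
Query 1: F[1] = O
Query 2: L[3] = O
Query 3: B[1] = W

Answer: O O W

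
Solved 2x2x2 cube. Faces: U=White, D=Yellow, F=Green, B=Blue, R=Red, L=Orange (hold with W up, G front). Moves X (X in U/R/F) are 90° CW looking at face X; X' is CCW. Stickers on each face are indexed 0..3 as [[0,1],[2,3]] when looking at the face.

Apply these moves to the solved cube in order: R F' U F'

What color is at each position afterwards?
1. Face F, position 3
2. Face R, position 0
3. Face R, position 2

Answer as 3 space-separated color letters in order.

Answer: G O O

Derivation:
After move 1 (R): R=RRRR U=WGWG F=GYGY D=YBYB B=WBWB
After move 2 (F'): F=YYGG U=WGRR R=BRYR D=OOYB L=OGOW
After move 3 (U): U=RWRG F=BRGG R=WBYR B=OGWB L=YYOW
After move 4 (F'): F=RGBG U=RWWY R=OBOR D=YWYB L=YGOR
Query 1: F[3] = G
Query 2: R[0] = O
Query 3: R[2] = O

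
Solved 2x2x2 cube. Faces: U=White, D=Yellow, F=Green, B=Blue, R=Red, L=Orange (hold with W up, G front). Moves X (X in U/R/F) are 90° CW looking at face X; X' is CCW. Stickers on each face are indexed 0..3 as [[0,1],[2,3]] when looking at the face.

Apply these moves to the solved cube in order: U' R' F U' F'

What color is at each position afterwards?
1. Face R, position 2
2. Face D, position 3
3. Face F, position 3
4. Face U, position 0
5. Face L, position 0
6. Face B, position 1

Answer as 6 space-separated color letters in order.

Answer: G G W B Y R

Derivation:
After move 1 (U'): U=WWWW F=OOGG R=GGRR B=RRBB L=BBOO
After move 2 (R'): R=GRGR U=WBWR F=OWGW D=YOYG B=YRYB
After move 3 (F): F=GOWW U=WBOB R=WRRR D=GGYG L=BYOO
After move 4 (U'): U=BBWO F=BYWW R=GORR B=WRYB L=YROO
After move 5 (F'): F=YWBW U=BBGR R=GOGR D=ROYG L=YOOW
Query 1: R[2] = G
Query 2: D[3] = G
Query 3: F[3] = W
Query 4: U[0] = B
Query 5: L[0] = Y
Query 6: B[1] = R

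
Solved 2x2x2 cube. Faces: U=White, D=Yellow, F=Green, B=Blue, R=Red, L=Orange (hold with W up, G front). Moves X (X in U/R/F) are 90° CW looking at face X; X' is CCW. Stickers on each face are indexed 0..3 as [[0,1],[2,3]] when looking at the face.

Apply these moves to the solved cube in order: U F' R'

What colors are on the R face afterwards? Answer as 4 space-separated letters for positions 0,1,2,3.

After move 1 (U): U=WWWW F=RRGG R=BBRR B=OOBB L=GGOO
After move 2 (F'): F=RGRG U=WWBR R=YBYR D=GOYY L=GWOW
After move 3 (R'): R=BRYY U=WBBO F=RWRR D=GGYG B=YOOB
Query: R face = BRYY

Answer: B R Y Y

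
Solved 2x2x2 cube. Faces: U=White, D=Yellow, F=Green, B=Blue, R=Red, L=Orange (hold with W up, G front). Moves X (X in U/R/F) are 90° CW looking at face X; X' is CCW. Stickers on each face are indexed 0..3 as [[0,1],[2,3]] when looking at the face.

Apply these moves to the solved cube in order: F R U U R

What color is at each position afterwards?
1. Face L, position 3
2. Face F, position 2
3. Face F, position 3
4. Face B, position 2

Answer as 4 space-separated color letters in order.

Answer: Y G B O

Derivation:
After move 1 (F): F=GGGG U=WWOO R=WRWR D=RRYY L=OYOY
After move 2 (R): R=WWRR U=WGOG F=GRGY D=RBYB B=OBWB
After move 3 (U): U=OWGG F=WWGY R=OBRR B=OYWB L=GROY
After move 4 (U): U=GOGW F=OBGY R=OYRR B=GRWB L=WWOY
After move 5 (R): R=RORY U=GBGY F=OBGB D=RWYG B=WROB
Query 1: L[3] = Y
Query 2: F[2] = G
Query 3: F[3] = B
Query 4: B[2] = O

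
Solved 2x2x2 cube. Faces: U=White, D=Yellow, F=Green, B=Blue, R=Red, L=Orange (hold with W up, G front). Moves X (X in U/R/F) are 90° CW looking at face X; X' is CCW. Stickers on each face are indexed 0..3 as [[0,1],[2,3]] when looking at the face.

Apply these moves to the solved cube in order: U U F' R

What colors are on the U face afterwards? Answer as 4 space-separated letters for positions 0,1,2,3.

After move 1 (U): U=WWWW F=RRGG R=BBRR B=OOBB L=GGOO
After move 2 (U): U=WWWW F=BBGG R=OORR B=GGBB L=RROO
After move 3 (F'): F=BGBG U=WWOR R=YOYR D=ROYY L=RWOW
After move 4 (R): R=YYRO U=WGOG F=BOBY D=RBYG B=RGWB
Query: U face = WGOG

Answer: W G O G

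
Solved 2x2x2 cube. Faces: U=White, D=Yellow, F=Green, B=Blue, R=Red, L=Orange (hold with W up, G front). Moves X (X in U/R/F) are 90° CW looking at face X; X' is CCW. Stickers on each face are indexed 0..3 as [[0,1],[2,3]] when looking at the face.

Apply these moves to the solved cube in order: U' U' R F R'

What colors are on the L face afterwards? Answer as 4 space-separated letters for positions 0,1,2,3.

After move 1 (U'): U=WWWW F=OOGG R=GGRR B=RRBB L=BBOO
After move 2 (U'): U=WWWW F=BBGG R=OORR B=GGBB L=RROO
After move 3 (R): R=RORO U=WBWG F=BYGY D=YBYG B=WGWB
After move 4 (F): F=GBYY U=WBOR R=WOGO D=RRYG L=RYOB
After move 5 (R'): R=OOWG U=WWOW F=GBYR D=RBYY B=GGRB
Query: L face = RYOB

Answer: R Y O B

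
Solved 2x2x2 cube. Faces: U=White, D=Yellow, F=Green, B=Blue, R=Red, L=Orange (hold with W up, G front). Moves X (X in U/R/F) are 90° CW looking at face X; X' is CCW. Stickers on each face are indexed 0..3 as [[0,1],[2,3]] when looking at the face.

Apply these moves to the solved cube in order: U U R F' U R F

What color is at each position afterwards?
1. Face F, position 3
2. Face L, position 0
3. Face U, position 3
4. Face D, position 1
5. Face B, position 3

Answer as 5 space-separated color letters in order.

Answer: O Y Y Y B

Derivation:
After move 1 (U): U=WWWW F=RRGG R=BBRR B=OOBB L=GGOO
After move 2 (U): U=WWWW F=BBGG R=OORR B=GGBB L=RROO
After move 3 (R): R=RORO U=WBWG F=BYGY D=YBYG B=WGWB
After move 4 (F'): F=YYBG U=WBRR R=BOYO D=ROYG L=RGOW
After move 5 (U): U=RWRB F=BOBG R=WGYO B=RGWB L=YYOW
After move 6 (R): R=YWOG U=RORG F=BOBG D=RWYR B=BGWB
After move 7 (F): F=BBGO U=ROWY R=RWGG D=OYYR L=YROW
Query 1: F[3] = O
Query 2: L[0] = Y
Query 3: U[3] = Y
Query 4: D[1] = Y
Query 5: B[3] = B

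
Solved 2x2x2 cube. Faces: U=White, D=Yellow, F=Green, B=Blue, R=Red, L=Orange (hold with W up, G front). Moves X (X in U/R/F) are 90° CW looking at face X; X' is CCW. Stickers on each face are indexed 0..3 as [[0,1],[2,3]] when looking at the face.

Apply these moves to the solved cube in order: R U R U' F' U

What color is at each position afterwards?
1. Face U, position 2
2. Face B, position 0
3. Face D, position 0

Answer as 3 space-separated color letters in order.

After move 1 (R): R=RRRR U=WGWG F=GYGY D=YBYB B=WBWB
After move 2 (U): U=WWGG F=RRGY R=WBRR B=OOWB L=GYOO
After move 3 (R): R=RWRB U=WRGY F=RBGB D=YWYO B=GOWB
After move 4 (U'): U=RYWG F=GYGB R=RBRB B=RWWB L=GOOO
After move 5 (F'): F=YBGG U=RYRR R=WBYB D=OOYO L=GGOW
After move 6 (U): U=RRRY F=WBGG R=RWYB B=GGWB L=YBOW
Query 1: U[2] = R
Query 2: B[0] = G
Query 3: D[0] = O

Answer: R G O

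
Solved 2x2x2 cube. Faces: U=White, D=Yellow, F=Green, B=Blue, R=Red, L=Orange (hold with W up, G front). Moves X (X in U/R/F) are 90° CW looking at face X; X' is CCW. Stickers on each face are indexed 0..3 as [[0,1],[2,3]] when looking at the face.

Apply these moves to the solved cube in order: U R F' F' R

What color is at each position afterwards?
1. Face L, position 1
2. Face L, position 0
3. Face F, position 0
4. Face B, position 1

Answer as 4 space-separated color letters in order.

After move 1 (U): U=WWWW F=RRGG R=BBRR B=OOBB L=GGOO
After move 2 (R): R=RBRB U=WRWG F=RYGY D=YBYO B=WOWB
After move 3 (F'): F=YYRG U=WRRR R=BBYB D=GOYO L=GGOW
After move 4 (F'): F=YGYR U=WRBY R=OBGB D=GWYO L=GROR
After move 5 (R): R=GOBB U=WGBR F=YWYO D=GWYW B=YORB
Query 1: L[1] = R
Query 2: L[0] = G
Query 3: F[0] = Y
Query 4: B[1] = O

Answer: R G Y O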